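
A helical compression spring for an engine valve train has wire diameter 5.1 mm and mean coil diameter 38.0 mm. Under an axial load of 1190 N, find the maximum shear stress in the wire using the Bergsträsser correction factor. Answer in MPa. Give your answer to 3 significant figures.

Spring index C = D/d = 38.0/5.1 = 7.4510
K_B = (4C+2)/(4C−3) = 31.804/26.804 = 1.1865
τ₀ = 8FD/(πd³) = 8·1190·38.0/(π·5.1³) = 361760/416.74 = 868.08 MPa
τ_max = K·τ₀ = 1.1865 × 868.08 = 1030 MPa

1030 MPa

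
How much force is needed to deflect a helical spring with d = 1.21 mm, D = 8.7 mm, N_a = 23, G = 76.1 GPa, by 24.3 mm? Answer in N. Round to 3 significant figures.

32.7 N

k = Gd⁴/(8D³N_a) = (76.1×10³)(1.21⁴)/(8·8.7³·23) = 1.3463 N/mm
F = k·δ = 1.3463 × 24.3 = 32.716 N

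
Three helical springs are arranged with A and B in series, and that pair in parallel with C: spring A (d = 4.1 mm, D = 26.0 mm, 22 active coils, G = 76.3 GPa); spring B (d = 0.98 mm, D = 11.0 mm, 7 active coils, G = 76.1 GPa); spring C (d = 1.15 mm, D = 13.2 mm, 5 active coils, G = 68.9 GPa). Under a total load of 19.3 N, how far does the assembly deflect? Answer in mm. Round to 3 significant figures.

k_A = Gd⁴/(8D³N_a) = (76.3×10³)(4.1⁴)/(8·26.0³·22) = 6.9699 N/mm
k_B = Gd⁴/(8D³N_a) = (76.1×10³)(0.98⁴)/(8·11.0³·7) = 0.94172 N/mm
k_C = Gd⁴/(8D³N_a) = (68.9×10³)(1.15⁴)/(8·13.2³·5) = 1.3099 N/mm
Springs A,B series: k_AB = 1/(1/6.9699+1/0.94172) = 0.82963 N/mm; parallel with C: k_eq = 0.82963+1.3099 = 2.1395 N/mm
δ = F/k_eq = 19.3/2.1395 = 9.0208 mm

9.02 mm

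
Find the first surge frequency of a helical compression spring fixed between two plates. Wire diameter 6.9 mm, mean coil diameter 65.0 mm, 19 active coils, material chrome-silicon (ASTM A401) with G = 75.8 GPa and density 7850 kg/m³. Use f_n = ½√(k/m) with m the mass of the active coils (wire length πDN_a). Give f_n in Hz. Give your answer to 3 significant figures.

30.1 Hz

k = Gd⁴/(8D³N_a) = (75.8×10³)(6.9⁴)/(8·65.0³·19) = 4.1161 N/mm = 4116.1 N/m
Wire length L = πDN_a = π·65.0·19 = 3879.9 mm
m = ρ·(πd²/4)·L = 7850 × 37.393×10⁻⁶ m² × 3.8799 m = 1.1389 kg
f_n = ½√(k/m) = 0.5·√(4116.1/1.1389) = 0.5·√(3614.2) = 30.059 Hz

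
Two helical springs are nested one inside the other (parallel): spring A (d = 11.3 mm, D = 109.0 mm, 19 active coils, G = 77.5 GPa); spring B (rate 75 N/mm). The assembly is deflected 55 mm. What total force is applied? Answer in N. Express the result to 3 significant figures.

4480 N

k_A = Gd⁴/(8D³N_a) = (77.5×10³)(11.3⁴)/(8·109.0³·19) = 6.4194 N/mm
Parallel: k_eq = 6.4194 + 75 = 81.419 N/mm
F = k_eq·δ = 81.419·55 = 4478.1 N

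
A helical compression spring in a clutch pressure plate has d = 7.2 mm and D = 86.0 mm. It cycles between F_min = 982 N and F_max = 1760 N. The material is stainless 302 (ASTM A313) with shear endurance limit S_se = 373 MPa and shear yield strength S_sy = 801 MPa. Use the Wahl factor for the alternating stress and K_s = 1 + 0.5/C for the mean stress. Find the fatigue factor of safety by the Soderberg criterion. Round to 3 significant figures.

C = D/d = 86.0/7.2 = 11.9444; K_W = (4C−1)/(4C−4)+0.615/C = 1.1200; K_s = 1+0.5/C = 1.0419
F_a = (F_max−F_min)/2 = 389 N; F_m = (F_max+F_min)/2 = 1371 N
τ_a = K_W·8F_aD/(πd³) = 1.1200 × 228.24 = 255.63 MPa
τ_m = K_s·8F_mD/(πd³) = 1.0419 × 804.41 = 838.09 MPa
Soderberg: 1/n_f = τ_a/S_se + τ_m/S_sy = 255.63/373 + 838.09/801 = 0.68534 + 1.04630 = 1.7316
n_f = 1/1.7316 = 0.5775

0.577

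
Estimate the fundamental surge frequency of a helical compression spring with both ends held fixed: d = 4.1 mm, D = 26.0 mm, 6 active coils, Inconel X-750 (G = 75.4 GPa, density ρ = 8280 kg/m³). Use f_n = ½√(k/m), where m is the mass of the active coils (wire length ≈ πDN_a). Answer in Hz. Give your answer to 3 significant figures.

343 Hz

k = Gd⁴/(8D³N_a) = (75.4×10³)(4.1⁴)/(8·26.0³·6) = 25.255 N/mm = 25255 N/m
Wire length L = πDN_a = π·26.0·6 = 490.09 mm
m = ρ·(πd²/4)·L = 8280 × 13.203×10⁻⁶ m² × 0.49009 m = 0.053575 kg
f_n = ½√(k/m) = 0.5·√(25255/0.053575) = 0.5·√(4.7139e+05) = 343.29 Hz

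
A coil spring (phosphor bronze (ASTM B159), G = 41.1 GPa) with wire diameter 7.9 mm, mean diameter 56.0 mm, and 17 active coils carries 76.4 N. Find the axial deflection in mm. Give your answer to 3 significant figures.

k = Gd⁴/(8D³N_a) = (41.1×10³)(7.9⁴)/(8·56.0³·17) = 6.7027 N/mm
δ = F/k = 76.4 / 6.7027 = 11.398 mm

11.4 mm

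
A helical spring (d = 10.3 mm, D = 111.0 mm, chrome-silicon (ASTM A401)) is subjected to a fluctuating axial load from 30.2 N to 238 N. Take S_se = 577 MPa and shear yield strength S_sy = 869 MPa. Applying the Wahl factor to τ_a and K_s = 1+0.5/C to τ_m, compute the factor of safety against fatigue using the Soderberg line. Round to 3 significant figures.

10.6

C = D/d = 111.0/10.3 = 10.7767; K_W = (4C−1)/(4C−4)+0.615/C = 1.1338; K_s = 1+0.5/C = 1.0464
F_a = (F_max−F_min)/2 = 103.9 N; F_m = (F_max+F_min)/2 = 134.1 N
τ_a = K_W·8F_aD/(πd³) = 1.1338 × 26.876 = 30.472 MPa
τ_m = K_s·8F_mD/(πd³) = 1.0464 × 34.688 = 36.297 MPa
Soderberg: 1/n_f = τ_a/S_se + τ_m/S_sy = 30.472/577 + 36.297/869 = 0.05281 + 0.04177 = 0.09458
n_f = 1/0.09458 = 10.57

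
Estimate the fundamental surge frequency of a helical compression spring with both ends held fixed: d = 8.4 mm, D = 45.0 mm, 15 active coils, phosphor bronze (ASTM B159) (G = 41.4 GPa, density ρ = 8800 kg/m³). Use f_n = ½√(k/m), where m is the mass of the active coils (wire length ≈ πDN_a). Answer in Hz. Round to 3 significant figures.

k = Gd⁴/(8D³N_a) = (41.4×10³)(8.4⁴)/(8·45.0³·15) = 18.849 N/mm = 18849 N/m
Wire length L = πDN_a = π·45.0·15 = 2120.6 mm
m = ρ·(πd²/4)·L = 8800 × 55.418×10⁻⁶ m² × 2.1206 m = 1.0342 kg
f_n = ½√(k/m) = 0.5·√(18849/1.0342) = 0.5·√(18227) = 67.504 Hz

67.5 Hz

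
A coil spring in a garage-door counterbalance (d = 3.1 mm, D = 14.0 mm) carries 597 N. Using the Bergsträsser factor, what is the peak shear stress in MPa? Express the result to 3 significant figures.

Spring index C = D/d = 14.0/3.1 = 4.5161
K_B = (4C+2)/(4C−3) = 20.065/15.065 = 1.3319
τ₀ = 8FD/(πd³) = 8·597·14.0/(π·3.1³) = 66864/93.591 = 714.43 MPa
τ_max = K·τ₀ = 1.3319 × 714.43 = 951.55 MPa

952 MPa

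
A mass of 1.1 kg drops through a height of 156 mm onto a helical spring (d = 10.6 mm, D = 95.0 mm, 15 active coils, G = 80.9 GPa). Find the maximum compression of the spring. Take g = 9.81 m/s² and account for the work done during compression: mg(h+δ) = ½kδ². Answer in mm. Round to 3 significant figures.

19.5 mm

k = Gd⁴/(8D³N_a) = (80.9×10³)(10.6⁴)/(8·95.0³·15) = 9.927 N/mm
W = mg = 1.1 × 9.81 = 10.791 N
½kδ² − Wδ − Wh = 0 → δ = (W + √(W² + 2kWh))/k
δ = (10.791 + √(116.45 + 33422.3))/9.927 = (10.791 + 183.14)/9.927 = 19.535 mm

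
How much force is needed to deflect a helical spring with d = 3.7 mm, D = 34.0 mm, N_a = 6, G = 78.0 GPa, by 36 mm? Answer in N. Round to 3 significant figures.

279 N

k = Gd⁴/(8D³N_a) = (78.0×10³)(3.7⁴)/(8·34.0³·6) = 7.7486 N/mm
F = k·δ = 7.7486 × 36 = 278.95 N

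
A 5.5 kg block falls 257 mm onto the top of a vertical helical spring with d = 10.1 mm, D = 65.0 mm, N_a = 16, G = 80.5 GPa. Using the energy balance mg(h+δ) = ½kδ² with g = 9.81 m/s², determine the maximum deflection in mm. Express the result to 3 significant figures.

36.5 mm

k = Gd⁴/(8D³N_a) = (80.5×10³)(10.1⁴)/(8·65.0³·16) = 23.83 N/mm
W = mg = 5.5 × 9.81 = 53.955 N
½kδ² − Wδ − Wh = 0 → δ = (W + √(W² + 2kWh))/k
δ = (53.955 + √(2911.1 + 660885))/23.83 = (53.955 + 814.74)/23.83 = 36.453 mm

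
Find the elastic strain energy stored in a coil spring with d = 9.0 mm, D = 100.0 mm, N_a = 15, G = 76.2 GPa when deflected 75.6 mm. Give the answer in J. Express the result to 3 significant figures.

k = Gd⁴/(8D³N_a) = (76.2×10³)(9.0⁴)/(8·100.0³·15) = 4.1662 N/mm
U = ½kδ² = 0.5 × 4.1662 × 75.6² = 11906 N·mm = 11.906 J

11.9 J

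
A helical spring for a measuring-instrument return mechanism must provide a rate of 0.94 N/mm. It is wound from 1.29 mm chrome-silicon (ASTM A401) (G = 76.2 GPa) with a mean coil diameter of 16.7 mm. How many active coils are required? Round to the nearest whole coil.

6

N_a = Gd⁴/(8D³k) = (76.2×10³ × 1.29⁴)/(8 × 16.7³ × 0.94)
    = 211015 / 35024.1 = 6.025 → 6 coils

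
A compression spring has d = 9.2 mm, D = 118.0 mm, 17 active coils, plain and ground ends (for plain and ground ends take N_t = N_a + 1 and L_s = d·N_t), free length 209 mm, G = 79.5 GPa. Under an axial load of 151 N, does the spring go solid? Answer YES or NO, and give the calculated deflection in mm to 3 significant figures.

k = Gd⁴/(8D³N_a) = (79.5×10³)(9.2⁴)/(8·118.0³·17) = 2.5488 N/mm
N_t = 18; L_s = 9.2·18 = 165.6 mm; δ_solid = L₀ − L_s = 209 − 165.6 = 43.4 mm
δ = F/k = 151/2.5488 = 59.244 mm
δ ≥ δ_solid → spring goes solid

YES, δ = 59.2 mm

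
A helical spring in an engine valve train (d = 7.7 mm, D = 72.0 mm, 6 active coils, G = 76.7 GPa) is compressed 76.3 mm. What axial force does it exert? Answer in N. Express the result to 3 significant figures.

1150 N

k = Gd⁴/(8D³N_a) = (76.7×10³)(7.7⁴)/(8·72.0³·6) = 15.049 N/mm
F = k·δ = 15.049 × 76.3 = 1148.3 N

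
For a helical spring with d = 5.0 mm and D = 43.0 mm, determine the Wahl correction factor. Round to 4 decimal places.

C = D/d = 43.0/5.0 = 8.6000
K_W = (4C−1)/(4C−4) + 0.615/C = 33.400/30.400 + 0.0715 = 1.1702

1.1702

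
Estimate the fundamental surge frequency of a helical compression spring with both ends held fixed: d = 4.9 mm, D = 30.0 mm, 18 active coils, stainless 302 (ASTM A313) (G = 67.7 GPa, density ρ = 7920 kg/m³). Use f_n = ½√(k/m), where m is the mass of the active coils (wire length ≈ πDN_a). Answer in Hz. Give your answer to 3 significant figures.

k = Gd⁴/(8D³N_a) = (67.7×10³)(4.9⁴)/(8·30.0³·18) = 10.038 N/mm = 10038 N/m
Wire length L = πDN_a = π·30.0·18 = 1696.5 mm
m = ρ·(πd²/4)·L = 7920 × 18.857×10⁻⁶ m² × 1.6965 m = 0.25337 kg
f_n = ½√(k/m) = 0.5·√(10038/0.25337) = 0.5·√(39618) = 99.522 Hz

99.5 Hz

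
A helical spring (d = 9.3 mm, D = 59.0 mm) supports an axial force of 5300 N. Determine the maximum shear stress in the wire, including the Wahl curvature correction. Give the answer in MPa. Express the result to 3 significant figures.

1220 MPa

Spring index C = D/d = 59.0/9.3 = 6.3441
K_W = (4C−1)/(4C−4) + 0.615/C = 24.376/21.376 + 0.0969 = 1.2373
τ₀ = 8FD/(πd³) = 8·5300·59.0/(π·9.3³) = 2.5016e+06/2527 = 989.96 MPa
τ_max = K·τ₀ = 1.2373 × 989.96 = 1224.9 MPa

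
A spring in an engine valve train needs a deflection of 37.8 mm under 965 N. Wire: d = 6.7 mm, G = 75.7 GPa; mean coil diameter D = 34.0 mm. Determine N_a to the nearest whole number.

19

Required rate k = F/δ = 965/37.8 = 25.529 N/mm
N_a = Gd⁴/(8D³k) = (75.7×10³ × 6.7⁴)/(8 × 34.0³ × 25.529)
    = 1.52544e+08 / 8.02717e+06 = 19 → 19 coils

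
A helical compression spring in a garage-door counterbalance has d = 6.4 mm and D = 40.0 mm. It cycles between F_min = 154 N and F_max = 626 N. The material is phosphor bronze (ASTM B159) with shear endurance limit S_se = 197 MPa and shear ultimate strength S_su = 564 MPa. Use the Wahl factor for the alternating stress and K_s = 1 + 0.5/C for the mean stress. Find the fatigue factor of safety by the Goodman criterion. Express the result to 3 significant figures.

C = D/d = 40.0/6.4 = 6.2500; K_W = (4C−1)/(4C−4)+0.615/C = 1.2413; K_s = 1+0.5/C = 1.0800
F_a = (F_max−F_min)/2 = 236 N; F_m = (F_max+F_min)/2 = 390 N
τ_a = K_W·8F_aD/(πd³) = 1.2413 × 91.701 = 113.82 MPa
τ_m = K_s·8F_mD/(πd³) = 1.0800 × 151.54 = 163.66 MPa
Goodman: 1/n_f = τ_a/S_se + τ_m/S_su = 113.82/197 + 163.66/564 = 0.57779 + 0.29018 = 0.86797
n_f = 1/0.86797 = 1.152

1.15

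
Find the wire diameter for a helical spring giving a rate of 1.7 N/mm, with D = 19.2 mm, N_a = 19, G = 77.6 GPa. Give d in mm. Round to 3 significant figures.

2.20 mm

d = (8D³N_a·k / G)^(1/4) = (8·19.2³·19·1.7 / (77.6×10³))^0.25
  = (23.569)^0.25 = 2.2034 mm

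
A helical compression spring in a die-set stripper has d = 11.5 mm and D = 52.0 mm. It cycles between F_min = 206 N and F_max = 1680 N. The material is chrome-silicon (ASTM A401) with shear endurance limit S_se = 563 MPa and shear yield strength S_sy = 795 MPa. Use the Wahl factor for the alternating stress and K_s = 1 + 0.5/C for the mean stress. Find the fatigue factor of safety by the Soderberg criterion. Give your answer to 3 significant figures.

3.73

C = D/d = 52.0/11.5 = 4.5217; K_W = (4C−1)/(4C−4)+0.615/C = 1.3490; K_s = 1+0.5/C = 1.1106
F_a = (F_max−F_min)/2 = 737 N; F_m = (F_max+F_min)/2 = 943 N
τ_a = K_W·8F_aD/(πd³) = 1.3490 × 64.168 = 86.561 MPa
τ_m = K_s·8F_mD/(πd³) = 1.1106 × 82.103 = 91.182 MPa
Soderberg: 1/n_f = τ_a/S_se + τ_m/S_sy = 86.561/563 + 91.182/795 = 0.15375 + 0.11469 = 0.26844
n_f = 1/0.26844 = 3.725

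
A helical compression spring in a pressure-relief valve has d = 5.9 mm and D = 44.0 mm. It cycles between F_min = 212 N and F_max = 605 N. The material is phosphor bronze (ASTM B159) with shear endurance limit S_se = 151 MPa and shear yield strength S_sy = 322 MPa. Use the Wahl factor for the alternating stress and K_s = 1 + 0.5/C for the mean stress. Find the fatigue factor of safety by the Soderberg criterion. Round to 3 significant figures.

C = D/d = 44.0/5.9 = 7.4576; K_W = (4C−1)/(4C−4)+0.615/C = 1.1986; K_s = 1+0.5/C = 1.0670
F_a = (F_max−F_min)/2 = 196.5 N; F_m = (F_max+F_min)/2 = 408.5 N
τ_a = K_W·8F_aD/(πd³) = 1.1986 × 107.2 = 128.49 MPa
τ_m = K_s·8F_mD/(πd³) = 1.0670 × 222.86 = 237.8 MPa
Soderberg: 1/n_f = τ_a/S_se + τ_m/S_sy = 128.49/151 + 237.8/322 = 0.85094 + 0.73851 = 1.5895
n_f = 1/1.5895 = 0.6291

0.629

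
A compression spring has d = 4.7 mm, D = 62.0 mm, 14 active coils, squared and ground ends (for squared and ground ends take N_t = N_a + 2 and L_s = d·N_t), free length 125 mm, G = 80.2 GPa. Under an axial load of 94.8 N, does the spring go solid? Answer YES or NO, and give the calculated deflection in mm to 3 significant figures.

k = Gd⁴/(8D³N_a) = (80.2×10³)(4.7⁴)/(8·62.0³·14) = 1.4661 N/mm
N_t = 16; L_s = 4.7·16 = 75.2 mm; δ_solid = L₀ − L_s = 125 − 75.2 = 49.8 mm
δ = F/k = 94.8/1.4661 = 64.66 mm
δ ≥ δ_solid → spring goes solid

YES, δ = 64.7 mm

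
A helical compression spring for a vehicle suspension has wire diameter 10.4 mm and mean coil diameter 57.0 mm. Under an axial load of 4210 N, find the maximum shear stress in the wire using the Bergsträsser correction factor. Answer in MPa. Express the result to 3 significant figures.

687 MPa

Spring index C = D/d = 57.0/10.4 = 5.4808
K_B = (4C+2)/(4C−3) = 23.923/18.923 = 1.2642
τ₀ = 8FD/(πd³) = 8·4210·57.0/(π·10.4³) = 1.91976e+06/3533.9 = 543.25 MPa
τ_max = K·τ₀ = 1.2642 × 543.25 = 686.79 MPa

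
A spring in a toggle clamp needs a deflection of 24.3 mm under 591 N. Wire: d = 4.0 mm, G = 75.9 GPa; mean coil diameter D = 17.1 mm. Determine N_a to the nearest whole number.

Required rate k = F/δ = 591/24.3 = 24.321 N/mm
N_a = Gd⁴/(8D³k) = (75.9×10³ × 4.0⁴)/(8 × 17.1³ × 24.321)
    = 1.94304e+07 / 972881 = 19.97 → 20 coils

20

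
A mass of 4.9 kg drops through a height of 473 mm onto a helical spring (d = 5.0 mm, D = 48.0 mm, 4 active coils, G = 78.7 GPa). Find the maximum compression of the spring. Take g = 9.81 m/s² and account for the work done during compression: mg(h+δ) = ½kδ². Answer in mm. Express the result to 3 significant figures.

60.8 mm

k = Gd⁴/(8D³N_a) = (78.7×10³)(5.0⁴)/(8·48.0³·4) = 13.899 N/mm
W = mg = 4.9 × 9.81 = 48.069 N
½kδ² − Wδ − Wh = 0 → δ = (W + √(W² + 2kWh))/k
δ = (48.069 + √(2310.6 + 632029))/13.899 = (48.069 + 796.45)/13.899 = 60.762 mm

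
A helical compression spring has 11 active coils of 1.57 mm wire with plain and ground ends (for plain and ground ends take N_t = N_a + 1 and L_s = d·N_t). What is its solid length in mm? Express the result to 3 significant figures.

plain and ground ends: N_t = N_a + 1 = 11 + 1 = 12
L_s = d·N_t = 1.57 × 12 = 18.84 mm

18.8 mm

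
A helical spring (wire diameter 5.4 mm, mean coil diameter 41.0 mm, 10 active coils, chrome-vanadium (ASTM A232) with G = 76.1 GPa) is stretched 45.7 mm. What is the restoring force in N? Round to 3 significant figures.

536 N

k = Gd⁴/(8D³N_a) = (76.1×10³)(5.4⁴)/(8·41.0³·10) = 11.736 N/mm
F = k·δ = 11.736 × 45.7 = 536.33 N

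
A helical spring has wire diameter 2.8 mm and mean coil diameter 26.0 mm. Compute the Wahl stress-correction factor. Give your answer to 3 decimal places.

C = D/d = 26.0/2.8 = 9.2857
K_W = (4C−1)/(4C−4) + 0.615/C = 36.143/33.143 + 0.0662 = 1.1567

1.157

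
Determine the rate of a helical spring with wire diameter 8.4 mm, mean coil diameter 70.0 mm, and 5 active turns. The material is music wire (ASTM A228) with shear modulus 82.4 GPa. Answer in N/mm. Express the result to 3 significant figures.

29.9 N/mm

k = Gd⁴/(8D³N_a) = (82.4×10³ × 8.4⁴) / (8 × 70.0³ × 5)
  = 4.10246e+08 / 1.372e+07 = 29.901 N/mm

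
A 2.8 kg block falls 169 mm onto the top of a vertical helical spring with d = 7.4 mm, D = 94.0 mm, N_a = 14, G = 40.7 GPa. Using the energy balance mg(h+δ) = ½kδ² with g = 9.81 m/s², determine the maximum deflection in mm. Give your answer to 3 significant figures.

108 mm

k = Gd⁴/(8D³N_a) = (40.7×10³)(7.4⁴)/(8·94.0³·14) = 1.312 N/mm
W = mg = 2.8 × 9.81 = 27.468 N
½kδ² − Wδ − Wh = 0 → δ = (W + √(W² + 2kWh))/k
δ = (27.468 + √(754.49 + 12180.5))/1.312 = (27.468 + 113.73)/1.312 = 107.63 mm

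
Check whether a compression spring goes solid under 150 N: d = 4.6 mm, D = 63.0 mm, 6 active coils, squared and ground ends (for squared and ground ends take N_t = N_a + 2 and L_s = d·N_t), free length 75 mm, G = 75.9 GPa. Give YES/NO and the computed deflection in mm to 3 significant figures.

k = Gd⁴/(8D³N_a) = (75.9×10³)(4.6⁴)/(8·63.0³·6) = 2.8315 N/mm
N_t = 8; L_s = 4.6·8 = 36.8 mm; δ_solid = L₀ − L_s = 75 − 36.8 = 38.2 mm
δ = F/k = 150/2.8315 = 52.976 mm
δ ≥ δ_solid → spring goes solid

YES, δ = 53.0 mm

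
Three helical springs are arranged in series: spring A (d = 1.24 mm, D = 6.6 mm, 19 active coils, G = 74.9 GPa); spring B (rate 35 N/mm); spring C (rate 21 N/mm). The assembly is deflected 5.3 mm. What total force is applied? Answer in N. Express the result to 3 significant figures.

k_A = Gd⁴/(8D³N_a) = (74.9×10³)(1.24⁴)/(8·6.6³·19) = 4.0522 N/mm
Series: 1/k_eq = 1/4.0522 + 1/35 + 1/21 = 0.32297; k_eq = 3.0963 N/mm
F = k_eq·δ = 3.0963·5.3 = 16.41 N

16.4 N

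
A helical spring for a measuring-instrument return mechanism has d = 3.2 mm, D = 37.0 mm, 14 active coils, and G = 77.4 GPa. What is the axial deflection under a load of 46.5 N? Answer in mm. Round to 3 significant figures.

k = Gd⁴/(8D³N_a) = (77.4×10³)(3.2⁴)/(8·37.0³·14) = 1.4306 N/mm
δ = F/k = 46.5 / 1.4306 = 32.504 mm

32.5 mm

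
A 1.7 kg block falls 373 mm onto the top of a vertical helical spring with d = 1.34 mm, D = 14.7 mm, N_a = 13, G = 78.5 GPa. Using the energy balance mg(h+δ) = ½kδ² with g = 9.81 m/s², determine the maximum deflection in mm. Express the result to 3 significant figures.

k = Gd⁴/(8D³N_a) = (78.5×10³)(1.34⁴)/(8·14.7³·13) = 0.76613 N/mm
W = mg = 1.7 × 9.81 = 16.677 N
½kδ² − Wδ − Wh = 0 → δ = (W + √(W² + 2kWh))/k
δ = (16.677 + √(278.12 + 9531.48))/0.76613 = (16.677 + 99.043)/0.76613 = 151.05 mm

151 mm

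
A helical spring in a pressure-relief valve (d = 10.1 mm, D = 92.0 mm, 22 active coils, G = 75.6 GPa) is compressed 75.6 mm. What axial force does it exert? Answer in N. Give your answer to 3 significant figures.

434 N

k = Gd⁴/(8D³N_a) = (75.6×10³)(10.1⁴)/(8·92.0³·22) = 5.7403 N/mm
F = k·δ = 5.7403 × 75.6 = 433.96 N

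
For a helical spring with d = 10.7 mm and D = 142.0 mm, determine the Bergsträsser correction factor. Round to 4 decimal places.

1.0998

C = D/d = 142.0/10.7 = 13.2710
K_B = (4C+2)/(4C−3) = 55.084/50.084 = 1.0998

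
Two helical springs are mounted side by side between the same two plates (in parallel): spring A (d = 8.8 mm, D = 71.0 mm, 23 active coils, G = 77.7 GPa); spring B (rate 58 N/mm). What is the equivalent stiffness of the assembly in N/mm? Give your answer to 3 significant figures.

k_A = Gd⁴/(8D³N_a) = (77.7×10³)(8.8⁴)/(8·71.0³·23) = 7.0755 N/mm
Parallel: k_eq = 7.0755 + 58 = 65.076 N/mm

65.1 N/mm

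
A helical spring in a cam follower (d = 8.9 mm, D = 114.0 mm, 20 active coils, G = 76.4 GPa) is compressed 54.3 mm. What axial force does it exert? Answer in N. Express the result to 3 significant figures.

k = Gd⁴/(8D³N_a) = (76.4×10³)(8.9⁴)/(8·114.0³·20) = 2.0222 N/mm
F = k·δ = 2.0222 × 54.3 = 109.8 N

110 N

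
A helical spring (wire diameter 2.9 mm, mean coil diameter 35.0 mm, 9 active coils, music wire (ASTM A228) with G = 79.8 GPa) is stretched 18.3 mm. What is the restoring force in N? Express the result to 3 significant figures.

33.5 N

k = Gd⁴/(8D³N_a) = (79.8×10³)(2.9⁴)/(8·35.0³·9) = 1.8283 N/mm
F = k·δ = 1.8283 × 18.3 = 33.459 N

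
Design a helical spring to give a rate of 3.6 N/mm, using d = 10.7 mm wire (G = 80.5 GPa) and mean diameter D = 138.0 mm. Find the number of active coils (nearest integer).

14

N_a = Gd⁴/(8D³k) = (80.5×10³ × 10.7⁴)/(8 × 138.0³ × 3.6)
    = 1.05519e+09 / 7.56885e+07 = 13.94 → 14 coils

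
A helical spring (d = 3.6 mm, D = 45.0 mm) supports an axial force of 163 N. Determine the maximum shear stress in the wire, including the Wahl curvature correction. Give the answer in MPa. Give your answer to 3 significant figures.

Spring index C = D/d = 45.0/3.6 = 12.5000
K_W = (4C−1)/(4C−4) + 0.615/C = 49.000/46.000 + 0.0492 = 1.1144
τ₀ = 8FD/(πd³) = 8·163·45.0/(π·3.6³) = 58680/146.57 = 400.34 MPa
τ_max = K·τ₀ = 1.1144 × 400.34 = 446.15 MPa

446 MPa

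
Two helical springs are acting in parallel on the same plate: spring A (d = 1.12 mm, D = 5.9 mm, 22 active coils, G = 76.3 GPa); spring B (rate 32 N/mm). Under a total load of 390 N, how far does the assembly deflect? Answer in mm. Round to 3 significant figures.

k_A = Gd⁴/(8D³N_a) = (76.3×10³)(1.12⁴)/(8·5.9³·22) = 3.3215 N/mm
Parallel: k_eq = 3.3215 + 32 = 35.321 N/mm
δ = F/k_eq = 390/35.321 = 11.041 mm

11.0 mm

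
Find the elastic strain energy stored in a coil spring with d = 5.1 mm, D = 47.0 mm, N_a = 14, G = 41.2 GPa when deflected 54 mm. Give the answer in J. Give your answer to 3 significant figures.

k = Gd⁴/(8D³N_a) = (41.2×10³)(5.1⁴)/(8·47.0³·14) = 2.397 N/mm
U = ½kδ² = 0.5 × 2.397 × 54² = 3494.8 N·mm = 3.4948 J

3.49 J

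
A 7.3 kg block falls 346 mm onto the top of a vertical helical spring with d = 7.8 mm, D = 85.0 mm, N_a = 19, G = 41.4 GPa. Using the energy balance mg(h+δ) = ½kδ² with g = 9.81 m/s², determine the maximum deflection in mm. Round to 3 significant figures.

k = Gd⁴/(8D³N_a) = (41.4×10³)(7.8⁴)/(8·85.0³·19) = 1.6416 N/mm
W = mg = 7.3 × 9.81 = 71.613 N
½kδ² − Wδ − Wh = 0 → δ = (W + √(W² + 2kWh))/k
δ = (71.613 + √(5128.4 + 81353.5))/1.6416 = (71.613 + 294.08)/1.6416 = 222.76 mm

223 mm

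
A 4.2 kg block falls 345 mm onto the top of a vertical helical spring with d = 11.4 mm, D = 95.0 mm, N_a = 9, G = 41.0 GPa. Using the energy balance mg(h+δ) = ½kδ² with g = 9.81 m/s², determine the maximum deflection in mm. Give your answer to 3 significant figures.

54.1 mm

k = Gd⁴/(8D³N_a) = (41.0×10³)(11.4⁴)/(8·95.0³·9) = 11.218 N/mm
W = mg = 4.2 × 9.81 = 41.202 N
½kδ² − Wδ − Wh = 0 → δ = (W + √(W² + 2kWh))/k
δ = (41.202 + √(1697.6 + 318909))/11.218 = (41.202 + 566.22)/11.218 = 54.149 mm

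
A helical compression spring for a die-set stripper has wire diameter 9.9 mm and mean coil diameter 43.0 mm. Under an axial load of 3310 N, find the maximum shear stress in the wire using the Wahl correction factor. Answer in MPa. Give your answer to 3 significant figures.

Spring index C = D/d = 43.0/9.9 = 4.3434
K_W = (4C−1)/(4C−4) + 0.615/C = 16.374/13.374 + 0.1416 = 1.3659
τ₀ = 8FD/(πd³) = 8·3310·43.0/(π·9.9³) = 1.13864e+06/3048.3 = 373.53 MPa
τ_max = K·τ₀ = 1.3659 × 373.53 = 510.22 MPa

510 MPa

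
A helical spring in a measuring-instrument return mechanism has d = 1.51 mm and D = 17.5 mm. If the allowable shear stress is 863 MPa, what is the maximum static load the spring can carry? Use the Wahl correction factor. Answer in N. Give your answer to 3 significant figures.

59.3 N

C = D/d = 17.5/1.51 = 11.5894
K_W = (4C−1)/(4C−4) + 0.615/C = 45.358/42.358 + 0.0531 = 1.1239
τ_max = K·8FD/(πd³) → F_max = τ_allow·πd³/(8DK)
F_max = 863·π·1.51³/(8·17.5·1.1239) = 9334.5/157.34 = 59.325 N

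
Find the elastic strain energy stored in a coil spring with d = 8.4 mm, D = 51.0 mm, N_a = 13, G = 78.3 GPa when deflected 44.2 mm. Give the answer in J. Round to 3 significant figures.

27.6 J

k = Gd⁴/(8D³N_a) = (78.3×10³)(8.4⁴)/(8·51.0³·13) = 28.258 N/mm
U = ½kδ² = 0.5 × 28.258 × 44.2² = 27603 N·mm = 27.603 J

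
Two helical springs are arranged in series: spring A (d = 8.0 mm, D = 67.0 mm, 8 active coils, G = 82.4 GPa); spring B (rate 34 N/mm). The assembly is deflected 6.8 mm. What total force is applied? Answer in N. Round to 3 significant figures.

78.7 N

k_A = Gd⁴/(8D³N_a) = (82.4×10³)(8.0⁴)/(8·67.0³·8) = 17.534 N/mm
Series: 1/k_eq = 1/17.534 + 1/34 = 0.086444; k_eq = 11.568 N/mm
F = k_eq·δ = 11.568·6.8 = 78.664 N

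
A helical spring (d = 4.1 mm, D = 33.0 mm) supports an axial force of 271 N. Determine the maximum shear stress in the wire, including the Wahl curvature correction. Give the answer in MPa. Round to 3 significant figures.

391 MPa

Spring index C = D/d = 33.0/4.1 = 8.0488
K_W = (4C−1)/(4C−4) + 0.615/C = 31.195/28.195 + 0.0764 = 1.1828
τ₀ = 8FD/(πd³) = 8·271·33.0/(π·4.1³) = 71544/216.52 = 330.42 MPa
τ_max = K·τ₀ = 1.1828 × 330.42 = 390.83 MPa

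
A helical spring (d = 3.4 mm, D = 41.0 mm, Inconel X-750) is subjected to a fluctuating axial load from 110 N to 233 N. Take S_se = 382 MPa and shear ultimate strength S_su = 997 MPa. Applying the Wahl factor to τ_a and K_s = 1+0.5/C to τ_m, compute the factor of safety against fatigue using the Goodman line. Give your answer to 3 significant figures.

1.05

C = D/d = 41.0/3.4 = 12.0588; K_W = (4C−1)/(4C−4)+0.615/C = 1.1188; K_s = 1+0.5/C = 1.0415
F_a = (F_max−F_min)/2 = 61.5 N; F_m = (F_max+F_min)/2 = 171.5 N
τ_a = K_W·8F_aD/(πd³) = 1.1188 × 163.37 = 182.78 MPa
τ_m = K_s·8F_mD/(πd³) = 1.0415 × 455.57 = 474.46 MPa
Goodman: 1/n_f = τ_a/S_se + τ_m/S_su = 182.78/382 + 474.46/997 = 0.47847 + 0.47588 = 0.95436
n_f = 1/0.95436 = 1.048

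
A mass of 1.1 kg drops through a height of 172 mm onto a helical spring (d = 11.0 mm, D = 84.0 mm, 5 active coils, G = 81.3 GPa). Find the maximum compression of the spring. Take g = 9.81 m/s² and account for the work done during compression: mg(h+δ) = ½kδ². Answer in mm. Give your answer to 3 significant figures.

k = Gd⁴/(8D³N_a) = (81.3×10³)(11.0⁴)/(8·84.0³·5) = 50.207 N/mm
W = mg = 1.1 × 9.81 = 10.791 N
½kδ² − Wδ − Wh = 0 → δ = (W + √(W² + 2kWh))/k
δ = (10.791 + √(116.45 + 186373))/50.207 = (10.791 + 431.84)/50.207 = 8.8162 mm

8.82 mm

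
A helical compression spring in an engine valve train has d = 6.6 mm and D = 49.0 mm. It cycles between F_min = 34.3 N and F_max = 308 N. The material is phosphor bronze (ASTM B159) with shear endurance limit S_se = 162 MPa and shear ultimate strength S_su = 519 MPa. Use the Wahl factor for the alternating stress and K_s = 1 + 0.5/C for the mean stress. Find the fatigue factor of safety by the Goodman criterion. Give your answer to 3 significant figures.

C = D/d = 49.0/6.6 = 7.4242; K_W = (4C−1)/(4C−4)+0.615/C = 1.1996; K_s = 1+0.5/C = 1.0673
F_a = (F_max−F_min)/2 = 136.85 N; F_m = (F_max+F_min)/2 = 171.15 N
τ_a = K_W·8F_aD/(πd³) = 1.1996 × 59.395 = 71.249 MPa
τ_m = K_s·8F_mD/(πd³) = 1.0673 × 74.282 = 79.284 MPa
Goodman: 1/n_f = τ_a/S_se + τ_m/S_su = 71.249/162 + 79.284/519 = 0.43981 + 0.15276 = 0.59257
n_f = 1/0.59257 = 1.688

1.69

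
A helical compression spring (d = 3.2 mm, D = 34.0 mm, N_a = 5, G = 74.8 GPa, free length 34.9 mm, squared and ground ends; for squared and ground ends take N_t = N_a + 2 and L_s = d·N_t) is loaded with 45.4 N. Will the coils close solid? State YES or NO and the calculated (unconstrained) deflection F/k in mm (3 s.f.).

NO, δ = 9.10 mm

k = Gd⁴/(8D³N_a) = (74.8×10³)(3.2⁴)/(8·34.0³·5) = 4.9889 N/mm
N_t = 7; L_s = 3.2·7 = 22.4 mm; δ_solid = L₀ − L_s = 34.9 − 22.4 = 12.5 mm
δ = F/k = 45.4/4.9889 = 9.1002 mm
δ < δ_solid → spring does not go solid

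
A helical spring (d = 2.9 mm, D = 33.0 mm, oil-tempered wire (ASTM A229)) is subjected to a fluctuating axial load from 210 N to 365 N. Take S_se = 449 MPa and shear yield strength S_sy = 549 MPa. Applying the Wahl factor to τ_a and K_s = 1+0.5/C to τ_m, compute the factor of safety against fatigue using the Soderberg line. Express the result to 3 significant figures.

C = D/d = 33.0/2.9 = 11.3793; K_W = (4C−1)/(4C−4)+0.615/C = 1.1263; K_s = 1+0.5/C = 1.0439
F_a = (F_max−F_min)/2 = 77.5 N; F_m = (F_max+F_min)/2 = 287.5 N
τ_a = K_W·8F_aD/(πd³) = 1.1263 × 267.03 = 300.76 MPa
τ_m = K_s·8F_mD/(πd³) = 1.0439 × 990.6 = 1034.1 MPa
Soderberg: 1/n_f = τ_a/S_se + τ_m/S_sy = 300.76/449 + 1034.1/549 = 0.66984 + 1.88365 = 2.5535
n_f = 1/2.5535 = 0.3916

0.392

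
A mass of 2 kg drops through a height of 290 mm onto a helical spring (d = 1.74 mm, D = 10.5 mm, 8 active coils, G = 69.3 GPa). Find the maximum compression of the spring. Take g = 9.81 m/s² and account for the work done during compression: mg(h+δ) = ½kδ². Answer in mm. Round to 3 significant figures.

38.8 mm

k = Gd⁴/(8D³N_a) = (69.3×10³)(1.74⁴)/(8·10.5³·8) = 8.574 N/mm
W = mg = 2 × 9.81 = 19.62 N
½kδ² − Wδ − Wh = 0 → δ = (W + √(W² + 2kWh))/k
δ = (19.62 + √(384.94 + 97568.4))/8.574 = (19.62 + 312.98)/8.574 = 38.791 mm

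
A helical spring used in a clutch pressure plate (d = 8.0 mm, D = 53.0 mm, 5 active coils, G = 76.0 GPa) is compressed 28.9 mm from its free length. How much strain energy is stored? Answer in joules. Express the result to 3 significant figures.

21.8 J

k = Gd⁴/(8D³N_a) = (76.0×10³)(8.0⁴)/(8·53.0³·5) = 52.274 N/mm
U = ½kδ² = 0.5 × 52.274 × 28.9² = 21830 N·mm = 21.83 J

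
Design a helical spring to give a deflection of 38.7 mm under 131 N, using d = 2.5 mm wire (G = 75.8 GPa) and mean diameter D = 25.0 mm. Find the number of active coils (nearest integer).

Required rate k = F/δ = 131/38.7 = 3.385 N/mm
N_a = Gd⁴/(8D³k) = (75.8×10³ × 2.5⁴)/(8 × 25.0³ × 3.385)
    = 2.96094e+06 / 423127 = 6.998 → 7 coils

7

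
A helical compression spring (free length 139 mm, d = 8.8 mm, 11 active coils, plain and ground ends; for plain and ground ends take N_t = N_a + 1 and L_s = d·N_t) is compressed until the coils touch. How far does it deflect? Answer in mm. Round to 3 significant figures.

N_t = 12; L_s = 8.8·12 = 105.6 mm
δ_solid = L₀ − L_s = 139 − 105.6 = 33.4 mm

33.4 mm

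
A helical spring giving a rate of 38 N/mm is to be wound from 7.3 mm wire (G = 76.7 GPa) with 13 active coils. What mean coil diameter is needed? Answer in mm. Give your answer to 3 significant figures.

D = (Gd⁴/(8N_a·k))^(1/3) = (76.7×10³·7.3⁴/(8·13·38))^(1/3)
  = (55115)^(1/3) = 38.0560 mm

38.1 mm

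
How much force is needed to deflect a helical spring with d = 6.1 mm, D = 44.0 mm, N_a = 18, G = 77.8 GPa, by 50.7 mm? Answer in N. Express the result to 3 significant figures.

445 N

k = Gd⁴/(8D³N_a) = (77.8×10³)(6.1⁴)/(8·44.0³·18) = 8.7817 N/mm
F = k·δ = 8.7817 × 50.7 = 445.23 N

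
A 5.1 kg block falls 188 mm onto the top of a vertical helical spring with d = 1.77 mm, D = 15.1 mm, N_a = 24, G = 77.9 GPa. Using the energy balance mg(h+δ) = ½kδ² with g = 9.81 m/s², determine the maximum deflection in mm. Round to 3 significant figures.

178 mm

k = Gd⁴/(8D³N_a) = (77.9×10³)(1.77⁴)/(8·15.1³·24) = 1.1566 N/mm
W = mg = 5.1 × 9.81 = 50.031 N
½kδ² − Wδ − Wh = 0 → δ = (W + √(W² + 2kWh))/k
δ = (50.031 + √(2503.1 + 21758.3))/1.1566 = (50.031 + 155.76)/1.1566 = 177.92 mm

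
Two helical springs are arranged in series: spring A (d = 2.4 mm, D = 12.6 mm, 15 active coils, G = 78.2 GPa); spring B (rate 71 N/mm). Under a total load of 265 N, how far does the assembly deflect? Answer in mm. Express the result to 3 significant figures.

k_A = Gd⁴/(8D³N_a) = (78.2×10³)(2.4⁴)/(8·12.6³·15) = 10.808 N/mm
Series: 1/k_eq = 1/10.808 + 1/71 = 0.10661; k_eq = 9.3804 N/mm
δ = F/k_eq = 265/9.3804 = 28.251 mm

28.3 mm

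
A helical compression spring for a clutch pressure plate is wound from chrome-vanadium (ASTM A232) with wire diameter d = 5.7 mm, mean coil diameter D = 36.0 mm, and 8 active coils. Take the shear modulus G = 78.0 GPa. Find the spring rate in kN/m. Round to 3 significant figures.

27.6 kN/m

k = Gd⁴/(8D³N_a) = (78.0×10³ × 5.7⁴) / (8 × 36.0³ × 8)
  = 8.23368e+07 / 2.98598e+06 = 27.574 N/mm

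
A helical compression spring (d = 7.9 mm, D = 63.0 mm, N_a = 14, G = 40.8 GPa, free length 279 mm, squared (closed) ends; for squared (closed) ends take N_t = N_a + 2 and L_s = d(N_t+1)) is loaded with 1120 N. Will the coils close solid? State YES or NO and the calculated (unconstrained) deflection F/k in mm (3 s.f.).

YES, δ = 197 mm

k = Gd⁴/(8D³N_a) = (40.8×10³)(7.9⁴)/(8·63.0³·14) = 5.6745 N/mm
N_t = 16; L_s = 7.9·17 = 134.3 mm; δ_solid = L₀ − L_s = 279 − 134.3 = 144.7 mm
δ = F/k = 1120/5.6745 = 197.37 mm
δ ≥ δ_solid → spring goes solid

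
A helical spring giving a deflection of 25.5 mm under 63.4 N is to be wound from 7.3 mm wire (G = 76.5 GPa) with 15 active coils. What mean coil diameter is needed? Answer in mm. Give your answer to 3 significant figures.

90.0 mm

Required rate k = F/δ = 63.4/25.5 = 2.4863 N/mm
D = (Gd⁴/(8N_a·k))^(1/3) = (76.5×10³·7.3⁴/(8·15·2.4863))^(1/3)
  = (728153)^(1/3) = 89.9651 mm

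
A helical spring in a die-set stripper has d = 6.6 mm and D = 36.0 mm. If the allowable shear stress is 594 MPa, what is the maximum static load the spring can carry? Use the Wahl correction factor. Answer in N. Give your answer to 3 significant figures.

1450 N

C = D/d = 36.0/6.6 = 5.4545
K_W = (4C−1)/(4C−4) + 0.615/C = 20.818/17.818 + 0.1127 = 1.2811
τ_max = K·8FD/(πd³) → F_max = τ_allow·πd³/(8DK)
F_max = 594·π·6.6³/(8·36.0·1.2811) = 5.365e+05/368.96 = 1454.1 N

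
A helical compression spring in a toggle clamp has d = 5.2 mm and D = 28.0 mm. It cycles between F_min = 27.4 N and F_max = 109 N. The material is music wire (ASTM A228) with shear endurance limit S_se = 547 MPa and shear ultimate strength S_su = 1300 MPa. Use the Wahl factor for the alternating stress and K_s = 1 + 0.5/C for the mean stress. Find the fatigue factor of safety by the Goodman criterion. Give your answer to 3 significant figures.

12.9

C = D/d = 28.0/5.2 = 5.3846; K_W = (4C−1)/(4C−4)+0.615/C = 1.2853; K_s = 1+0.5/C = 1.0929
F_a = (F_max−F_min)/2 = 40.8 N; F_m = (F_max+F_min)/2 = 68.2 N
τ_a = K_W·8F_aD/(πd³) = 1.2853 × 20.689 = 26.591 MPa
τ_m = K_s·8F_mD/(πd³) = 1.0929 × 34.584 = 37.795 MPa
Goodman: 1/n_f = τ_a/S_se + τ_m/S_su = 26.591/547 + 37.795/1300 = 0.04861 + 0.02907 = 0.077686
n_f = 1/0.077686 = 12.87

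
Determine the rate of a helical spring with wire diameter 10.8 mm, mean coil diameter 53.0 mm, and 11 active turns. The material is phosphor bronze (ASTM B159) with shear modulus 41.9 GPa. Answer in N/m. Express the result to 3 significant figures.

43500 N/m

k = Gd⁴/(8D³N_a) = (41.9×10³ × 10.8⁴) / (8 × 53.0³ × 11)
  = 5.70045e+08 / 1.31012e+07 = 43.511 N/mm = 43511 N/m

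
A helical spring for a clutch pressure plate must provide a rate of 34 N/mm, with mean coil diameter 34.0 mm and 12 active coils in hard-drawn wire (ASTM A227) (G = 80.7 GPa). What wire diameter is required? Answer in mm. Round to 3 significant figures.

d = (8D³N_a·k / G)^(1/4) = (8·34.0³·12·34 / (80.7×10³))^0.25
  = (1589.7)^0.25 = 6.3143 mm

6.31 mm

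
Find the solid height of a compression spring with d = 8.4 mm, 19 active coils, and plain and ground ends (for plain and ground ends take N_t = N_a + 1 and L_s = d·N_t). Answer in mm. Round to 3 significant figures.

168 mm

plain and ground ends: N_t = N_a + 1 = 19 + 1 = 20
L_s = d·N_t = 8.4 × 20 = 168 mm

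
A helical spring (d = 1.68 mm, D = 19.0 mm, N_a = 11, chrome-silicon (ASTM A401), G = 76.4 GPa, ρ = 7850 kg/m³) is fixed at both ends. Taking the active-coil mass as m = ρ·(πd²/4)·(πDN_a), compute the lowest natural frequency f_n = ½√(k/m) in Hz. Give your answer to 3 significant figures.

k = Gd⁴/(8D³N_a) = (76.4×10³)(1.68⁴)/(8·19.0³·11) = 1.0083 N/mm = 1008.3 N/m
Wire length L = πDN_a = π·19.0·11 = 656.59 mm
m = ρ·(πd²/4)·L = 7850 × 2.2167×10⁻⁶ m² × 0.65659 m = 0.011425 kg
f_n = ½√(k/m) = 0.5·√(1008.3/0.011425) = 0.5·√(88250) = 148.53 Hz

149 Hz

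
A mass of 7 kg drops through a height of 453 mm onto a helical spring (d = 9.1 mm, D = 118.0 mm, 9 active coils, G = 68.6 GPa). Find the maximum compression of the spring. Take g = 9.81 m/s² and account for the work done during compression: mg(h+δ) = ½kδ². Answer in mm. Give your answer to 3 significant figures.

144 mm

k = Gd⁴/(8D³N_a) = (68.6×10³)(9.1⁴)/(8·118.0³·9) = 3.9766 N/mm
W = mg = 7 × 9.81 = 68.67 N
½kδ² − Wδ − Wh = 0 → δ = (W + √(W² + 2kWh))/k
δ = (68.67 + √(4715.6 + 247404))/3.9766 = (68.67 + 502.11)/3.9766 = 143.54 mm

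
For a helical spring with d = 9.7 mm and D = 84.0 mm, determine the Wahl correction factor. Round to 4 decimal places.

1.1689

C = D/d = 84.0/9.7 = 8.6598
K_W = (4C−1)/(4C−4) + 0.615/C = 33.639/30.639 + 0.0710 = 1.1689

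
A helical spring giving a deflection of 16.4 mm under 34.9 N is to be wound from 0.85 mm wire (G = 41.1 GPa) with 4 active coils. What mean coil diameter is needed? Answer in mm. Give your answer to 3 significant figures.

Required rate k = F/δ = 34.9/16.4 = 2.128 N/mm
D = (Gd⁴/(8N_a·k))^(1/3) = (41.1×10³·0.85⁴/(8·4·2.128))^(1/3)
  = (315.055)^(1/3) = 6.8045 mm

6.80 mm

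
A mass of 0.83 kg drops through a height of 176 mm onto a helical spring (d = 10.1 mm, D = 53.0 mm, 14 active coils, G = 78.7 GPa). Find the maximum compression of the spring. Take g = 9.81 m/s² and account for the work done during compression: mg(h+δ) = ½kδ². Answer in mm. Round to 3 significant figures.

k = Gd⁴/(8D³N_a) = (78.7×10³)(10.1⁴)/(8·53.0³·14) = 49.115 N/mm
W = mg = 0.83 × 9.81 = 8.1423 N
½kδ² − Wδ − Wh = 0 → δ = (W + √(W² + 2kWh))/k
δ = (8.1423 + √(66.297 + 140768))/49.115 = (8.1423 + 375.28)/49.115 = 7.8066 mm

7.81 mm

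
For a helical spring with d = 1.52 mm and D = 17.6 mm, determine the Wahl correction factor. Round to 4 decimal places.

1.1240

C = D/d = 17.6/1.52 = 11.5789
K_W = (4C−1)/(4C−4) + 0.615/C = 45.316/42.316 + 0.0531 = 1.1240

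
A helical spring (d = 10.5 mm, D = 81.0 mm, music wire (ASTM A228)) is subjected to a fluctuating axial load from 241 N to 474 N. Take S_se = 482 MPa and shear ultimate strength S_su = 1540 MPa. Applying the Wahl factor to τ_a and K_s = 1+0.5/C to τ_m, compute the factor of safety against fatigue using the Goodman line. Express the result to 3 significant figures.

10.5

C = D/d = 81.0/10.5 = 7.7143; K_W = (4C−1)/(4C−4)+0.615/C = 1.1914; K_s = 1+0.5/C = 1.0648
F_a = (F_max−F_min)/2 = 116.5 N; F_m = (F_max+F_min)/2 = 357.5 N
τ_a = K_W·8F_aD/(πd³) = 1.1914 × 20.758 = 24.731 MPa
τ_m = K_s·8F_mD/(πd³) = 1.0648 × 63.699 = 67.828 MPa
Goodman: 1/n_f = τ_a/S_se + τ_m/S_su = 24.731/482 + 67.828/1540 = 0.05131 + 0.04404 = 0.095354
n_f = 1/0.095354 = 10.49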